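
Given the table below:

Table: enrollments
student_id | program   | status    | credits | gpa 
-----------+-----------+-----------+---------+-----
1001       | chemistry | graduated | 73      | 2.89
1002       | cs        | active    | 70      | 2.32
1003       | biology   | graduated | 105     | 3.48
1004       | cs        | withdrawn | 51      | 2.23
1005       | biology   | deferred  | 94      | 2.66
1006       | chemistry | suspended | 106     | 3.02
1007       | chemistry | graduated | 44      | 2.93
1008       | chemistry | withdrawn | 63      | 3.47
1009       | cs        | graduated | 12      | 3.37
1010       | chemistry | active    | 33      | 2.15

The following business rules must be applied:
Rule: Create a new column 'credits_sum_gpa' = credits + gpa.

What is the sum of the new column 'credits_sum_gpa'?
679.52

Step 1: For each record, compute credits + gpa
Example calculations:
  73 + 2.89 = 75.89
  70 + 2.32 = 72.32
  105 + 3.48 = 108.48
  ...
Step 2: Sum all derived values
Step 3: Total = 679.52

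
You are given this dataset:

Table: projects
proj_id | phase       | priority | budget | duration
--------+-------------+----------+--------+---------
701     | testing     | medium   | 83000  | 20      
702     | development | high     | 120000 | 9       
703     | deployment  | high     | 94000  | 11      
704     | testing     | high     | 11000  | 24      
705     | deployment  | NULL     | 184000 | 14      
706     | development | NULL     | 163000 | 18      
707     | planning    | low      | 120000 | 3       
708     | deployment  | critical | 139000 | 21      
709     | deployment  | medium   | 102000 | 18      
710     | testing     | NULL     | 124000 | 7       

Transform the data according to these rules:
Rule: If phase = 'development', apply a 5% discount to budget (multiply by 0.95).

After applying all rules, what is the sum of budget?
1125850.0

Step 1: Records with phase = 'development' have total budget = 283000
Step 2: Apply multiplier: 283000 × 0.95 = 268850.0
Step 3: Other records total: 857000
Step 4: Final sum = 268850.0 + 857000 = 1125850.0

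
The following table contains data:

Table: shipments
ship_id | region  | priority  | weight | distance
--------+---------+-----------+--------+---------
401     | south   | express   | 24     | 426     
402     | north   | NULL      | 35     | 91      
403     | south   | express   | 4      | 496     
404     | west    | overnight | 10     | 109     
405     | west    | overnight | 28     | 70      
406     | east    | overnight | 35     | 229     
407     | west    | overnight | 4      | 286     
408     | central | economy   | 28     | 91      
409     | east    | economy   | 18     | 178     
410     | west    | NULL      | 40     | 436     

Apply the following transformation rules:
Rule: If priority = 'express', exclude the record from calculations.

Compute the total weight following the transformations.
198

Step 1: Identify records where priority = 'express'
Step 2: The excluded records sum to 28
Step 3: Original total weight = 226
Step 4: Remaining total = 226 - 28 = 198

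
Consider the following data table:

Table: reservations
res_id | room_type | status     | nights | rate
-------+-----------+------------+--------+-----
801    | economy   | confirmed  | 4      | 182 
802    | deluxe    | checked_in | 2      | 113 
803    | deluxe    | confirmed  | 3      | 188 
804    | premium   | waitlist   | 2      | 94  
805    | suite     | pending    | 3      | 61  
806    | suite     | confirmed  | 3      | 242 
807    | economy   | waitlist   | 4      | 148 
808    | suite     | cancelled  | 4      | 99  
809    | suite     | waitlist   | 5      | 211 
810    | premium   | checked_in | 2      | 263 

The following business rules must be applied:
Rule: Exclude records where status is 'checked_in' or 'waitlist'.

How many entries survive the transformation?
5

Step 1: Count records to exclude
  - 2 (checked_in) + 3 (waitlist) = 5 records
Step 2: Total records: 10
Step 3: Remaining = 10 - 5 = 5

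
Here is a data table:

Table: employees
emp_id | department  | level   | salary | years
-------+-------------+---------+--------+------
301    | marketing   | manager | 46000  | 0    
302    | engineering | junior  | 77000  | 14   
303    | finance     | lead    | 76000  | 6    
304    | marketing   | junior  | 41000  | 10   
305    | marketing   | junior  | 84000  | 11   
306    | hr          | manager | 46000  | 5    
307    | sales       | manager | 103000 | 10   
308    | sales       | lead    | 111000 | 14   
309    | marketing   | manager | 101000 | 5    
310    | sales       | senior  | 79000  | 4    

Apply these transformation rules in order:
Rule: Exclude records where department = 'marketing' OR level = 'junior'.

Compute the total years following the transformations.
39

Step 1: Find records where department = 'marketing' OR level = 'junior'
Step 2: 5 records match, summing to 40
Step 3: Original sum: 79
Step 4: Remaining sum = 79 - 40 = 39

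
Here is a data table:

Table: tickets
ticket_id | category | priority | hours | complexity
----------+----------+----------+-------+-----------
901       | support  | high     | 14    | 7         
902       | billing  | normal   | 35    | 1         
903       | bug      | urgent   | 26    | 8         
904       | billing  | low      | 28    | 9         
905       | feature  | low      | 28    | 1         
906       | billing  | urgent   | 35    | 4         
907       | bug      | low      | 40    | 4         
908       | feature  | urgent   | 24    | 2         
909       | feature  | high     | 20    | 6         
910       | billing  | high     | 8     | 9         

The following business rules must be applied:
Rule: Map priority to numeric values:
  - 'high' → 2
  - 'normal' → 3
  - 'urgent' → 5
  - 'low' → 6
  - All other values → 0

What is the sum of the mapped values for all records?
42

Step 1: Apply mapping to each record
Step 2: Count by status:
  'high': 3 records × 2 = 6
  'normal': 1 records × 3 = 3
  'urgent': 3 records × 5 = 15
  'low': 3 records × 6 = 18
Step 3: Sum all mapped values = 42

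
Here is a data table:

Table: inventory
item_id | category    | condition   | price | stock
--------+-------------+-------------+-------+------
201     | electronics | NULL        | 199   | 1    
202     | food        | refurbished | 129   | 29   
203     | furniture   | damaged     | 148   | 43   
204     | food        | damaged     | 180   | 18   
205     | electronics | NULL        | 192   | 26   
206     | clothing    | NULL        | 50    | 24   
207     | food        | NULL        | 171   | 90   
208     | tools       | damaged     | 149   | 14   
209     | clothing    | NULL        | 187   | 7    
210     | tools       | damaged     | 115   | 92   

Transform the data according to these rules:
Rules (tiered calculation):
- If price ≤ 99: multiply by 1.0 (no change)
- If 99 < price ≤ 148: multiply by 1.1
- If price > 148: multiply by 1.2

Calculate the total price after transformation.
1774.8

Step 1: Tier 1 (price ≤ 99): 1 records, sum = 50 × 1.0 = 50.0
Step 2: Tier 2 (99 < price ≤ 148): 3 records, sum = 392 × 1.1 = 431.2
Step 3: Tier 3 (price > 148): 6 records, sum = 1078 × 1.2 = 1293.6
Step 4: Final sum = 50.0 + 431.2 + 1293.6 = 1774.8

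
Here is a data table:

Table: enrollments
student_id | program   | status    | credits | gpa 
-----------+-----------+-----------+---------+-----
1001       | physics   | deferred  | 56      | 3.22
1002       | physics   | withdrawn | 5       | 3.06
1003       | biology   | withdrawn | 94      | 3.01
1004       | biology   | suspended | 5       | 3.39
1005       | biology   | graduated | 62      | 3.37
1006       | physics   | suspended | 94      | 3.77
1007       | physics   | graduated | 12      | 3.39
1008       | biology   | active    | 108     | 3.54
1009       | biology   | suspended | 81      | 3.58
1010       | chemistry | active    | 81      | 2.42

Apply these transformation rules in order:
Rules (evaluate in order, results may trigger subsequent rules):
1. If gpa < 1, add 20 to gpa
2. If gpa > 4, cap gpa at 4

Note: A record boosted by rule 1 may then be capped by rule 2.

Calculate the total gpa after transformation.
32.75

Step 1: Apply rule 1 to records with gpa < 1
  - 0 records get bonus of 20
  - Of these, 0 records then exceed 4 and get capped
Step 2: Apply rule 2 to records with gpa > 4
  - 0 records (original) are capped
Step 3: Calculate final sum = 32.75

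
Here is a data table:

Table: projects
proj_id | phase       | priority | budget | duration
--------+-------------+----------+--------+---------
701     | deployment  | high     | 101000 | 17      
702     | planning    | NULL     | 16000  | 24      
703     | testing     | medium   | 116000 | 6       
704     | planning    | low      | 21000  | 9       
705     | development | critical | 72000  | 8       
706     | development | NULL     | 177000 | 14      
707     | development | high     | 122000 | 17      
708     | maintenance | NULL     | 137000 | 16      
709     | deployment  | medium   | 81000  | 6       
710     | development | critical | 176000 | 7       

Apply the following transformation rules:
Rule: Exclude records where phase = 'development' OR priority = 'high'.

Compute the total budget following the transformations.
371000

Step 1: Find records where phase = 'development' OR priority = 'high'
Step 2: 5 records match, summing to 648000
Step 3: Original sum: 1019000
Step 4: Remaining sum = 1019000 - 648000 = 371000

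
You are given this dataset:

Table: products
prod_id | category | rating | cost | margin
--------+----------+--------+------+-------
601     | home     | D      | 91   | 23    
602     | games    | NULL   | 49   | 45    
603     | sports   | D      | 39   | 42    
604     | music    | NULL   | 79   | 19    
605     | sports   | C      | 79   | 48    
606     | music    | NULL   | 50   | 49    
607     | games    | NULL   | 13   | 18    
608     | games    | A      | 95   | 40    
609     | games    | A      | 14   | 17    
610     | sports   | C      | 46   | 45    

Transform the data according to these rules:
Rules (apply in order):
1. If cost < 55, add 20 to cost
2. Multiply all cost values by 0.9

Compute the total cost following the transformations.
607.5

Step 1: Apply Rule 1 - Add 20 to records with cost < 55
  - 6 records affected: 211 + (6 × 20) = 331
  - Unaffected records: 344
  - Sum after Rule 1: 675
Step 2: Apply Rule 2 - Multiply all by 0.9
  - 675 × 0.9 = 607.5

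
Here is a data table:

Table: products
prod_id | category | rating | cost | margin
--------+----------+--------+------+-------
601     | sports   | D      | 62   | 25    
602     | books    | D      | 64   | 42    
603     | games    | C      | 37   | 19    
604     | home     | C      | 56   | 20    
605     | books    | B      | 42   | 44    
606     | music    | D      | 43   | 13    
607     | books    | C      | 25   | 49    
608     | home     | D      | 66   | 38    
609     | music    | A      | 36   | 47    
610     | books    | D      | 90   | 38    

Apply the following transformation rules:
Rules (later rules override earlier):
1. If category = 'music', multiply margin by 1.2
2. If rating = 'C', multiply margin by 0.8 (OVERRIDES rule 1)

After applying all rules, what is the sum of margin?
329.4

Step 1: Rule 2 takes priority for records with rating = 'C'
  - 3 records: 88 × 0.8 = 70.4
Step 2: Rule 1 applies to remaining records with category = 'music'
  - 2 records: 60 × 1.2 = 72.0
Step 3: Other records unchanged: 187
Step 4: Final sum = 70.4 + 72.0 + 187 = 329.4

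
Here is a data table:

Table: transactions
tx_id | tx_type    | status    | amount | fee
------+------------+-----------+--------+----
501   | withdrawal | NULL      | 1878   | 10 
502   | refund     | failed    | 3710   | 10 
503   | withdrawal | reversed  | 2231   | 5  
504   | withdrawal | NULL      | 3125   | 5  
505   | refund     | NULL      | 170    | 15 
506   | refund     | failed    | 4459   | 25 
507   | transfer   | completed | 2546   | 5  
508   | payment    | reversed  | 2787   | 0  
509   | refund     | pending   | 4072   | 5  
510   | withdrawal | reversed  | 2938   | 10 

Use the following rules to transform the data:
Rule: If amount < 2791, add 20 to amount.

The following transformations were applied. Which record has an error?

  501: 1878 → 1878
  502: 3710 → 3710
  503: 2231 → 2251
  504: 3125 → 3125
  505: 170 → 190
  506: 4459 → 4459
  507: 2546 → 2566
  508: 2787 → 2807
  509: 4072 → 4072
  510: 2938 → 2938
Record 501 has an error. The correct transformed value should be 1898, not 1878.

Step 1: Check each record against the rule
Step 2: Record 501 has amount = 1878
Step 3: Since 1878 < 2791, the bonus should have been applied
Step 4: Correct value = 1898, but claimed value = 1878
Conclusion: Record 501 has the error.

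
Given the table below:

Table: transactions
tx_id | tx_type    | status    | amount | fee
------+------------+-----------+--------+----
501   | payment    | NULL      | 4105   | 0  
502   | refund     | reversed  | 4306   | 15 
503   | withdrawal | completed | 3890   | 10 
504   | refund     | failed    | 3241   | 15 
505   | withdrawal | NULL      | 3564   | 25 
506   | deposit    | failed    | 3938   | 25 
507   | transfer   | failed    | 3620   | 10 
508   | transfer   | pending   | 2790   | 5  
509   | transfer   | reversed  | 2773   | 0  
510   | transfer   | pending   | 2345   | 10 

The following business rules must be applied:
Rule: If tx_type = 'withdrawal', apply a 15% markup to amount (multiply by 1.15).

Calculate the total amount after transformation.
35690.1

Step 1: Records with tx_type = 'withdrawal' have total amount = 7454
Step 2: Apply multiplier: 7454 × 1.15 = 8572.1
Step 3: Other records total: 27118
Step 4: Final sum = 8572.1 + 27118 = 35690.1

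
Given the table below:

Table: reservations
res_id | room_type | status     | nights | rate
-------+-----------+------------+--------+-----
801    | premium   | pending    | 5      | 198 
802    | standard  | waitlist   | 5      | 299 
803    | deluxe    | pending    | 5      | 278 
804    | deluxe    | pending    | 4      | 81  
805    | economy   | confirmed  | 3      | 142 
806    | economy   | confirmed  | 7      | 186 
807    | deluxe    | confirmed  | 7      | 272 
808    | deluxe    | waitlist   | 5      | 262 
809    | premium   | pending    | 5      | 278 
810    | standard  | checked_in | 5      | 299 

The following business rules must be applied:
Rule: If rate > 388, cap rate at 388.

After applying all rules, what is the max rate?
299

Step 1: Original maximum rate = 299
Step 2: Check cap of 388 against maximum
Step 3: No records exceed the cap (max 299 <= cap 388), so no capping applies
Step 4: Maximum after transformation = 299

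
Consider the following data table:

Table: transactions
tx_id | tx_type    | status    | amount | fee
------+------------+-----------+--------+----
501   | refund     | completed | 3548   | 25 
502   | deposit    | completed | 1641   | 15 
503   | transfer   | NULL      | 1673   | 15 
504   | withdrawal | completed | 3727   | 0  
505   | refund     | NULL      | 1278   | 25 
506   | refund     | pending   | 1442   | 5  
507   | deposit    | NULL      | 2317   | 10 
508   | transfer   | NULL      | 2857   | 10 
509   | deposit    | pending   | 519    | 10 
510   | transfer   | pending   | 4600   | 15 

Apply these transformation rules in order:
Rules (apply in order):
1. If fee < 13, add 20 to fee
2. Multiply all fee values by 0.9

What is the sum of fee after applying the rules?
207.0

Step 1: Apply Rule 1 - Add 20 to records with fee < 13
  - 5 records affected: 35 + (5 × 20) = 135
  - Unaffected records: 95
  - Sum after Rule 1: 230
Step 2: Apply Rule 2 - Multiply all by 0.9
  - 230 × 0.9 = 207.0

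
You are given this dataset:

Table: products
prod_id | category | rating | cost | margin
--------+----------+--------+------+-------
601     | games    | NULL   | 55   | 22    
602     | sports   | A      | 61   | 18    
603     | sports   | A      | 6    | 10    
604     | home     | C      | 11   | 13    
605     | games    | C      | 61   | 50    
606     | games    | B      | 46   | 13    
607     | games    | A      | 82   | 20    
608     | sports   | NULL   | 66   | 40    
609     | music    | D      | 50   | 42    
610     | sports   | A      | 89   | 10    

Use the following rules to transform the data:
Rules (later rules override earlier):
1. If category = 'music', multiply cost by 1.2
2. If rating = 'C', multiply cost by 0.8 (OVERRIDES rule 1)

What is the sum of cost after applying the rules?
522.6

Step 1: Rule 2 takes priority for records with rating = 'C'
  - 2 records: 72 × 0.8 = 57.6
Step 2: Rule 1 applies to remaining records with category = 'music'
  - 1 records: 50 × 1.2 = 60.0
Step 3: Other records unchanged: 405
Step 4: Final sum = 57.6 + 60.0 + 405 = 522.6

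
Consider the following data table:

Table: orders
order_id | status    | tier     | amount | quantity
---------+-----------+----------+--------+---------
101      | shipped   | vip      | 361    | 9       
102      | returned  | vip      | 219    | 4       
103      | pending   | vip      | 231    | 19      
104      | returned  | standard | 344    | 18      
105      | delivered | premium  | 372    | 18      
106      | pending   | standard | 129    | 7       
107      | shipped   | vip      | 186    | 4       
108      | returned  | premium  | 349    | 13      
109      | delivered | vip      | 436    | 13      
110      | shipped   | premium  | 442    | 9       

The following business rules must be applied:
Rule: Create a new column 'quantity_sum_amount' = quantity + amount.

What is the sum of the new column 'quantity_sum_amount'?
3183

Step 1: For each record, compute quantity + amount
Example calculations:
  9 + 361 = 370
  4 + 219 = 223
  19 + 231 = 250
  ...
Step 2: Sum all derived values
Step 3: Total = 3183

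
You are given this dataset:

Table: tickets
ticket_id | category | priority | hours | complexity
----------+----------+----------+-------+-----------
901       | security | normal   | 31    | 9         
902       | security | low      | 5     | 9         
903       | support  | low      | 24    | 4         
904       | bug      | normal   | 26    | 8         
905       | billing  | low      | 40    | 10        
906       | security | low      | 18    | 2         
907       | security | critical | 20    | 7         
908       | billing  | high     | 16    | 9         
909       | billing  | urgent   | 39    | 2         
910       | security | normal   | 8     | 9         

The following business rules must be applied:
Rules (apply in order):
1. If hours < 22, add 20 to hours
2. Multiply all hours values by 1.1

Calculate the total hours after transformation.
359.7

Step 1: Apply Rule 1 - Add 20 to records with hours < 22
  - 5 records affected: 67 + (5 × 20) = 167
  - Unaffected records: 160
  - Sum after Rule 1: 327
Step 2: Apply Rule 2 - Multiply all by 1.1
  - 327 × 1.1 = 359.7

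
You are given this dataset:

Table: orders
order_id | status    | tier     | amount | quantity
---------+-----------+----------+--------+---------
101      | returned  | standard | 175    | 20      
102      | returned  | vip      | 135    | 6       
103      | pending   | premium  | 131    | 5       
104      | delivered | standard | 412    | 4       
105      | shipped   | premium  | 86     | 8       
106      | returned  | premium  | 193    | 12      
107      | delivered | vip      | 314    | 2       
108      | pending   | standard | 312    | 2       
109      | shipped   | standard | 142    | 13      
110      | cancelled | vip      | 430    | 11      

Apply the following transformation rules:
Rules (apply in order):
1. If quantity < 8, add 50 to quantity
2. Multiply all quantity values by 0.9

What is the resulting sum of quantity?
299.7

Step 1: Apply Rule 1 - Add 50 to records with quantity < 8
  - 5 records affected: 19 + (5 × 50) = 269
  - Unaffected records: 64
  - Sum after Rule 1: 333
Step 2: Apply Rule 2 - Multiply all by 0.9
  - 333 × 0.9 = 299.7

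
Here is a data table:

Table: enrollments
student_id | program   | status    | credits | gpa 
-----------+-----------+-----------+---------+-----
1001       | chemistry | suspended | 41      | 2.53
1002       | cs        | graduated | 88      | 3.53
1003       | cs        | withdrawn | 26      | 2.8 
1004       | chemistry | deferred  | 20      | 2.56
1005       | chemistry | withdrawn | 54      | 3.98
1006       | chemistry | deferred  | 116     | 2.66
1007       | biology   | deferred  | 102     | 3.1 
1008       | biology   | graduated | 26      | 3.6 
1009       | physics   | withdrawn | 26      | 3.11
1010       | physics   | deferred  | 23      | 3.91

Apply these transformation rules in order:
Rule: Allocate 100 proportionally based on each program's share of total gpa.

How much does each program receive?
biology: 21.08, chemistry: 36.91, cs: 19.92, physics: 22.09

Step 1: Calculate total gpa = 31.78
Step 2: Calculate each program's proportion:
  biology: 6.7/31.78 = 21.08% → 21.08
  chemistry: 11.73/31.78 = 36.91% → 36.91
  cs: 6.33/31.78 = 19.92% → 19.92
  physics: 7.02/31.78 = 22.09% → 22.09
Step 3: Verify: sum of allocations ≈ 100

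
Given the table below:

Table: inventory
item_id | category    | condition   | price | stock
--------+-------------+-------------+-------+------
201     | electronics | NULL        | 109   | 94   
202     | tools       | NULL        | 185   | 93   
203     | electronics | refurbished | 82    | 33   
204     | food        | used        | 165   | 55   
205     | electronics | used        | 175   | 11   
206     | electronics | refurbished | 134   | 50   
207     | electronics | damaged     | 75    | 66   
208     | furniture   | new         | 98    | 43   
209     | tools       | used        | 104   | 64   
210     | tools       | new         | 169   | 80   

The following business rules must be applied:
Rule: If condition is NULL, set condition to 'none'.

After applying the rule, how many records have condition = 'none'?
2

Step 1: Count records where condition IS NULL
Step 2: Found 2 records with NULL condition
Step 3: These records will have condition set to 'none'
Step 4: Records already having condition = 'none': 0
Step 5: Answer: 2 + 0 = 2 records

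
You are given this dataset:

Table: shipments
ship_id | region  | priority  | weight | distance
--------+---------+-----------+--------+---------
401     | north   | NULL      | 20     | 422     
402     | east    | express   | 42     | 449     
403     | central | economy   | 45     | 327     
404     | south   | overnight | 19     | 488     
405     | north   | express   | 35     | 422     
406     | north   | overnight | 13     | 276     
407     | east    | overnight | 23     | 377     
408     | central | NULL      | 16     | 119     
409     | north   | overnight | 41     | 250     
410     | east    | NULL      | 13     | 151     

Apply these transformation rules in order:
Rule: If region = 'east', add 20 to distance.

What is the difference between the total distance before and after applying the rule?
60

Step 1: Original sum of distance = 3281
Step 2: 3 records have region = 'east'
Step 3: Each affected record changes by 20
Step 4: Total change = 3 × 20 = 60
Step 5: New sum = 3281 + 60 = 3341
Step 6: Difference = |3341 - 3281| = 60
        (Sum increased by 60)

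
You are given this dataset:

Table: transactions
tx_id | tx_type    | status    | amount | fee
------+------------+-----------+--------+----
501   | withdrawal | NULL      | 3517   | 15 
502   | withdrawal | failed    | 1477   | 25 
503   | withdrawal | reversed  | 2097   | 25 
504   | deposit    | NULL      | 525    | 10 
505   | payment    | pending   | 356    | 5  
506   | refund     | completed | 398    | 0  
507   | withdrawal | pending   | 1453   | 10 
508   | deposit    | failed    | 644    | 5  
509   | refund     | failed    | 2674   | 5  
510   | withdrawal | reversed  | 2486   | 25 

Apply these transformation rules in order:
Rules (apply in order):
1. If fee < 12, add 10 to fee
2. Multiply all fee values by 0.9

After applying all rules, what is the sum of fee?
166.5

Step 1: Apply Rule 1 - Add 10 to records with fee < 12
  - 6 records affected: 35 + (6 × 10) = 95
  - Unaffected records: 90
  - Sum after Rule 1: 185
Step 2: Apply Rule 2 - Multiply all by 0.9
  - 185 × 0.9 = 166.5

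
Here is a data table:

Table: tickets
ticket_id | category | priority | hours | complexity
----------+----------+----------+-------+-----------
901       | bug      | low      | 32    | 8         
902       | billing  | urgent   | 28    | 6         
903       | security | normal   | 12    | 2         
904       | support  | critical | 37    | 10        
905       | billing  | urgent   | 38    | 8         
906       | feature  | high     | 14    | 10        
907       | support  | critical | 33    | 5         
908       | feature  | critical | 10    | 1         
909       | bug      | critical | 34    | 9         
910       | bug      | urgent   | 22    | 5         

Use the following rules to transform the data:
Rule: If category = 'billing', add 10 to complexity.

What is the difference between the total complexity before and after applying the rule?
20

Step 1: Original sum of complexity = 64
Step 2: 2 records have category = 'billing'
Step 3: Each affected record changes by 10
Step 4: Total change = 2 × 10 = 20
Step 5: New sum = 64 + 20 = 84
Step 6: Difference = |84 - 64| = 20
        (Sum increased by 20)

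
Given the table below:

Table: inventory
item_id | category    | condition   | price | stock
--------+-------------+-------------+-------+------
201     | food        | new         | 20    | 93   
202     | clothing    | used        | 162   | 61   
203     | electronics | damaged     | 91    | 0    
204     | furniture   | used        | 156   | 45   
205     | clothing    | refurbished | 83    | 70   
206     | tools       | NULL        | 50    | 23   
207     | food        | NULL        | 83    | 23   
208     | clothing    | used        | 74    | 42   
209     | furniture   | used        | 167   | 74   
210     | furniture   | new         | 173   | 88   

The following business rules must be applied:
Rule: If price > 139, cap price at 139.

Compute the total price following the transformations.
957

Step 1: 4 records have price > 139
Step 2: These records originally summed to 658
Step 3: After capping: 4 × 139 = 556
Step 4: Unaffected records sum: 401
Step 5: Final sum = 556 + 401 = 957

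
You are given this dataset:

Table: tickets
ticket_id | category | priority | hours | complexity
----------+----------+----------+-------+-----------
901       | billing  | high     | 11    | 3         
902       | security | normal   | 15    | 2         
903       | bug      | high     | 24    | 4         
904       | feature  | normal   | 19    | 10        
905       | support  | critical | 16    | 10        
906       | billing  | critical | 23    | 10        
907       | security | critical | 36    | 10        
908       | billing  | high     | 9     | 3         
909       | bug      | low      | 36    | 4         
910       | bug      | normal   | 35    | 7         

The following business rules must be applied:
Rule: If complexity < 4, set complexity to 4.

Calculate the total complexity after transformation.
67

Step 1: 3 records have complexity < 4
Step 2: These records originally summed to 8
Step 3: After setting to minimum: 3 × 4 = 12
Step 4: Unaffected records sum: 55
Step 5: Final sum = 12 + 55 = 67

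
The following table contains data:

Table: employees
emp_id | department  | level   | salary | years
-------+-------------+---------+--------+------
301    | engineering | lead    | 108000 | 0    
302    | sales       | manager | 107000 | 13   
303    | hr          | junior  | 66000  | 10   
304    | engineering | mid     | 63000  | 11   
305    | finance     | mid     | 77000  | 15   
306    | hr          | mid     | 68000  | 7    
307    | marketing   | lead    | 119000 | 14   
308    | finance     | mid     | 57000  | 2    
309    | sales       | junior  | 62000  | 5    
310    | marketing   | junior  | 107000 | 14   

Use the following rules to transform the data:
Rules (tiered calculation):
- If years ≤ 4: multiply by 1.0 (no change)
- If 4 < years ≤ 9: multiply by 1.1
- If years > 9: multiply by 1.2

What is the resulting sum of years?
107.6

Step 1: Tier 1 (years ≤ 4): 2 records, sum = 2 × 1.0 = 2.0
Step 2: Tier 2 (4 < years ≤ 9): 2 records, sum = 12 × 1.1 = 13.2
Step 3: Tier 3 (years > 9): 6 records, sum = 77 × 1.2 = 92.4
Step 4: Final sum = 2.0 + 13.2 + 92.4 = 107.6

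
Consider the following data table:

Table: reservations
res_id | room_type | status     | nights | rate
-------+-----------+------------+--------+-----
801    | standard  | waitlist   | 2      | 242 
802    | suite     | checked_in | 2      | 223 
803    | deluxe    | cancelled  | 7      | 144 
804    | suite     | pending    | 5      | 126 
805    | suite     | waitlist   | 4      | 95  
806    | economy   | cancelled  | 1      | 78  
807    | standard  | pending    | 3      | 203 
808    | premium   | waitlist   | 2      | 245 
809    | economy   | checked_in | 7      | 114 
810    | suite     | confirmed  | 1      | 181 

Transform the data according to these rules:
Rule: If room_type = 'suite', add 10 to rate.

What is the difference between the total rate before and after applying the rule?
40

Step 1: Original sum of rate = 1651
Step 2: 4 records have room_type = 'suite'
Step 3: Each affected record changes by 10
Step 4: Total change = 4 × 10 = 40
Step 5: New sum = 1651 + 40 = 1691
Step 6: Difference = |1691 - 1651| = 40
        (Sum increased by 40)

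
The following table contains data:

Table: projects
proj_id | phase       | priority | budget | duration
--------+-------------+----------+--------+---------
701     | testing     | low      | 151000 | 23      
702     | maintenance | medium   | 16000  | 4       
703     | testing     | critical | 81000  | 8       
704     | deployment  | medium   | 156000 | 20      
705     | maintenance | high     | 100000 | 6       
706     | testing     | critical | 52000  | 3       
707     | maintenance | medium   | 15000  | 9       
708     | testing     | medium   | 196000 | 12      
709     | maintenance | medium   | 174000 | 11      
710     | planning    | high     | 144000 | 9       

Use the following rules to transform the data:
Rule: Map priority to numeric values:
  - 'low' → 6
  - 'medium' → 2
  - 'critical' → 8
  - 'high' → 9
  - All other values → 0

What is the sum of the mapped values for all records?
50

Step 1: Apply mapping to each record
Step 2: Count by status:
  'low': 1 records × 6 = 6
  'medium': 5 records × 2 = 10
  'critical': 2 records × 8 = 16
  'high': 2 records × 9 = 18
Step 3: Sum all mapped values = 50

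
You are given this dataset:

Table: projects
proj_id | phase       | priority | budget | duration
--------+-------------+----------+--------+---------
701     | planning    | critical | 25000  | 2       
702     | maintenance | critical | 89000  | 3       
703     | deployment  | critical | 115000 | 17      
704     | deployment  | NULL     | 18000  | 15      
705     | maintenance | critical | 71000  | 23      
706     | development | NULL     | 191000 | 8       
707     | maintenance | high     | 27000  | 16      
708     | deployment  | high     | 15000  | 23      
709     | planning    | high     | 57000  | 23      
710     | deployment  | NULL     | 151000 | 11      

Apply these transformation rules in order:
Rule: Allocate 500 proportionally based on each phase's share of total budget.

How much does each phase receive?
deployment: 196.97, development: 125.82, maintenance: 123.19, planning: 54.02

Step 1: Calculate total budget = 759000
Step 2: Calculate each phase's proportion:
  deployment: 299000/759000 = 39.39% → 196.97
  development: 191000/759000 = 25.16% → 125.82
  maintenance: 187000/759000 = 24.64% → 123.19
  planning: 82000/759000 = 10.80% → 54.02
Step 3: Verify: sum of allocations ≈ 500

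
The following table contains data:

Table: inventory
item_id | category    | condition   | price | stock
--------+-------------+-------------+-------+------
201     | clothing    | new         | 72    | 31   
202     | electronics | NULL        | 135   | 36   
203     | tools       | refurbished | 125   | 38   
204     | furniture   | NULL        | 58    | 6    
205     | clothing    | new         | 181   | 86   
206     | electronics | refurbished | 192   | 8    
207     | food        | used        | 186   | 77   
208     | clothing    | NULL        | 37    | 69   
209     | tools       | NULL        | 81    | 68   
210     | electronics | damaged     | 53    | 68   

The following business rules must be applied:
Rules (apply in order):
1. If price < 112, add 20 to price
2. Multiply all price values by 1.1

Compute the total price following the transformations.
1342.0

Step 1: Apply Rule 1 - Add 20 to records with price < 112
  - 5 records affected: 301 + (5 × 20) = 401
  - Unaffected records: 819
  - Sum after Rule 1: 1220
Step 2: Apply Rule 2 - Multiply all by 1.1
  - 1220 × 1.1 = 1342.0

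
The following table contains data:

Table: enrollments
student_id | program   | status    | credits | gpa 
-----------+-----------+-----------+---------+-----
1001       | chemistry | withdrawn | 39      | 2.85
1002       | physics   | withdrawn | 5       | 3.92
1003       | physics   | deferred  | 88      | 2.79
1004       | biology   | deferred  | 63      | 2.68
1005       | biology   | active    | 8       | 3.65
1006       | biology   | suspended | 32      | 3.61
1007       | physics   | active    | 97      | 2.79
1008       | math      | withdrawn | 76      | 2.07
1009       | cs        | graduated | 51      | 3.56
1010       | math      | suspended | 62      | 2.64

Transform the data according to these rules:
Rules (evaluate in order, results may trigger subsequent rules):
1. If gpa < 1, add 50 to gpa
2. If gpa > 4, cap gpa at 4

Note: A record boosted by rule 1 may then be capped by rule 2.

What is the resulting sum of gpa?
30.56

Step 1: Apply rule 1 to records with gpa < 1
  - 0 records get bonus of 50
  - Of these, 0 records then exceed 4 and get capped
Step 2: Apply rule 2 to records with gpa > 4
  - 0 records (original) are capped
Step 3: Calculate final sum = 30.56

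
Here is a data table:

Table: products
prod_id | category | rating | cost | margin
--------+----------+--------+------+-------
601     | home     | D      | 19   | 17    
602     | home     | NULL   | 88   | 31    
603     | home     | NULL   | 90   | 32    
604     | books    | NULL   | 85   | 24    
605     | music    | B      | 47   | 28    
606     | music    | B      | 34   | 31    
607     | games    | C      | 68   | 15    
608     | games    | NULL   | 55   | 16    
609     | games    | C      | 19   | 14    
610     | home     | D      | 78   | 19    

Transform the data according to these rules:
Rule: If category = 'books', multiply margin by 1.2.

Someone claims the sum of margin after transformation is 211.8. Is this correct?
No, the correct result is 231.8.

Step 1: Calculate the correct sum after transformation
Step 2: Apply multiplier 1.2 to records where category = 'books'
Step 3: Correct result = 231.8
Step 4: Claimed result = 211.8
Step 5: 231.8 ≠ 211.8
Conclusion: The claimed result is incorrect. The correct answer is 231.8.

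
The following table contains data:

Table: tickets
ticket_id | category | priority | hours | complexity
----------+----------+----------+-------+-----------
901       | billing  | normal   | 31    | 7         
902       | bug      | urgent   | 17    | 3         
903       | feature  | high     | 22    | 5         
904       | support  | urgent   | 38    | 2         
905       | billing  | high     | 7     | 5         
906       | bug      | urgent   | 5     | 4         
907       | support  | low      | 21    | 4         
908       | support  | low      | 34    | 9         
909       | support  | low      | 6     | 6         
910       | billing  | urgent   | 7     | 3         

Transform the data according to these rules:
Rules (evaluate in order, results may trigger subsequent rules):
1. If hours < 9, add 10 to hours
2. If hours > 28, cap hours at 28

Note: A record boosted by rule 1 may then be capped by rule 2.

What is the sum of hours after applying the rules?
209

Step 1: Apply rule 1 to records with hours < 9
  - 4 records get bonus of 10
  - Of these, 0 records then exceed 28 and get capped
Step 2: Apply rule 2 to records with hours > 28
  - 3 records (original) are capped
Step 3: Calculate final sum = 209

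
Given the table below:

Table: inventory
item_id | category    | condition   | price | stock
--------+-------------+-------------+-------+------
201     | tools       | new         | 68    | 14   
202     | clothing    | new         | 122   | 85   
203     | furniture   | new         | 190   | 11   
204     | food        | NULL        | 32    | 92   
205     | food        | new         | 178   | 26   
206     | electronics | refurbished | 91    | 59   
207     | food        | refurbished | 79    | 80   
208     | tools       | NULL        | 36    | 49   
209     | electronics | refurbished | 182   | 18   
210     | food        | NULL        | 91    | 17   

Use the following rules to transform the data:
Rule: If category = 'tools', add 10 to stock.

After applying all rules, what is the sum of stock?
471

Step 1: Count records where category = 'tools': 2
Step 2: Total bonus added: 2 × 10 = 20
Step 3: Original sum of stock: 451
Step 4: Final sum = 451 + 20 = 471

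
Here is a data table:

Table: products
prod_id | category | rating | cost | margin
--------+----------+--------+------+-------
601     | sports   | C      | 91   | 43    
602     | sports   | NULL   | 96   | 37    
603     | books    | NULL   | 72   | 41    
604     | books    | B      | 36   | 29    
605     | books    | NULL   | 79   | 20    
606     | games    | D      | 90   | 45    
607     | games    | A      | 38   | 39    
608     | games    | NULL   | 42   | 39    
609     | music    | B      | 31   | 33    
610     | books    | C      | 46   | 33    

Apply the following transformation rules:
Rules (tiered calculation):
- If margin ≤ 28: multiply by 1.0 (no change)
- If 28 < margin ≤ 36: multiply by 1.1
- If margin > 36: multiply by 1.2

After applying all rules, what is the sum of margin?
417.3

Step 1: Tier 1 (margin ≤ 28): 1 records, sum = 20 × 1.0 = 20.0
Step 2: Tier 2 (28 < margin ≤ 36): 3 records, sum = 95 × 1.1 = 104.5
Step 3: Tier 3 (margin > 36): 6 records, sum = 244 × 1.2 = 292.8
Step 4: Final sum = 20.0 + 104.5 + 292.8 = 417.3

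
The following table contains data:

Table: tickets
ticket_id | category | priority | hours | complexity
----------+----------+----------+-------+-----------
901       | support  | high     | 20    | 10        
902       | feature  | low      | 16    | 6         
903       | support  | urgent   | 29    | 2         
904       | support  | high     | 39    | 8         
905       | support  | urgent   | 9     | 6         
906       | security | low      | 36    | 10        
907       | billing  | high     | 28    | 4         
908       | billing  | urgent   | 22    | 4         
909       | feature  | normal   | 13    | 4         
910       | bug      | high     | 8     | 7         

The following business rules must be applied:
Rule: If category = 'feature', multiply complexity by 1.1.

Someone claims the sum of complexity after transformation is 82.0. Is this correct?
No, the correct result is 62.0.

Step 1: Calculate the correct sum after transformation
Step 2: Apply multiplier 1.1 to records where category = 'feature'
Step 3: Correct result = 62.0
Step 4: Claimed result = 82.0
Step 5: 62.0 ≠ 82.0
Conclusion: The claimed result is incorrect. The correct answer is 62.0.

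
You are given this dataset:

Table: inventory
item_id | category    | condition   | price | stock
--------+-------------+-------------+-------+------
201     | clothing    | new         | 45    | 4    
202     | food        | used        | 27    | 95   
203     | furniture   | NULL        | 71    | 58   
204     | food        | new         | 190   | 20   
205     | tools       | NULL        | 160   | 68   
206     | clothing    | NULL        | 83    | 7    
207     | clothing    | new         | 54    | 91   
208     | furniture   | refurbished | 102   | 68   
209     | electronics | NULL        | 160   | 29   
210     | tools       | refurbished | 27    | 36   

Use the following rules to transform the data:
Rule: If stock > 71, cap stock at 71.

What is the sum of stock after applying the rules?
432

Step 1: 2 records have stock > 71
Step 2: These records originally summed to 186
Step 3: After capping: 2 × 71 = 142
Step 4: Unaffected records sum: 290
Step 5: Final sum = 142 + 290 = 432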